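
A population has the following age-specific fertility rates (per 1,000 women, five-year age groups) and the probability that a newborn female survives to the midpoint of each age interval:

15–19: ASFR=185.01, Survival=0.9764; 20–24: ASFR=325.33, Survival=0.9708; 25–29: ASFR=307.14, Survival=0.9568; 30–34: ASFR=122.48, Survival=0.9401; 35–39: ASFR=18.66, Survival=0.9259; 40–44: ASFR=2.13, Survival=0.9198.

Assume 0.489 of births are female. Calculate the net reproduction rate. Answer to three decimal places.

2.261

Proportion female at birth = 0.489.
Per-age-group product (5 × ASFR × survival probability):
  15–19: 5 × 185.01/1000 × 0.9764 = 0.90322
  20–24: 5 × 325.33/1000 × 0.9708 = 1.57915
  25–29: 5 × 307.14/1000 × 0.9568 = 1.46936
  30–34: 5 × 122.48/1000 × 0.9401 = 0.57572
  35–39: 5 × 18.66/1000 × 0.9259 = 0.08639
  40–44: 5 × 2.13/1000 × 0.9198 = 0.00980
Sum = 4.62364
NRR = 0.489 × 4.62364 = 2.26096
NRR > 1, so each generation more than replaces itself.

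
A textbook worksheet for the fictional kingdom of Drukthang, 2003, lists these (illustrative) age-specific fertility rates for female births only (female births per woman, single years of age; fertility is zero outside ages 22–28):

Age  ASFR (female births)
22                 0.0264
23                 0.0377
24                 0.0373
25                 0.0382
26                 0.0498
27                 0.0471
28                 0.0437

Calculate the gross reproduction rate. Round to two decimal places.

Sum of female ASFRs = 0.0264 + 0.0377 + 0.0373 + 0.0382 + 0.0498 + 0.0471 + 0.0437 = 0.2802
GRR = 0.2802

0.28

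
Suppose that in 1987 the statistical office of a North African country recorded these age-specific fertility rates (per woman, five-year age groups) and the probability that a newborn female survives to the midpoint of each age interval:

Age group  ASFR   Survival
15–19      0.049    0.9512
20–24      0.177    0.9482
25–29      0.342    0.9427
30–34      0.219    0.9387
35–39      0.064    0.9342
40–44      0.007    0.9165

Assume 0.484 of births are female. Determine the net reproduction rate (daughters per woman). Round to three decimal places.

Proportion female at birth = 0.484.
Each age group contributes 5 × ASFR × survival:
  15–19: 5 × 0.049 × 0.9512 = 0.23304
  20–24: 5 × 0.177 × 0.9482 = 0.83916
  25–29: 5 × 0.342 × 0.9427 = 1.61202
  30–34: 5 × 0.219 × 0.9387 = 1.02788
  35–39: 5 × 0.064 × 0.9342 = 0.29894
  40–44: 5 × 0.007 × 0.9165 = 0.03208
Sum = 4.04312
NRR = 0.484 × 4.04312 = 1.95687

1.957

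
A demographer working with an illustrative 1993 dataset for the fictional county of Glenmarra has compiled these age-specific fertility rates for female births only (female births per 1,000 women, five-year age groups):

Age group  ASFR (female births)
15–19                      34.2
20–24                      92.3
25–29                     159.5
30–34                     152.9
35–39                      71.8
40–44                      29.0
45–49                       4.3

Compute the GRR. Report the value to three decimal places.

2.720

Sum of female ASFRs = 34.2 + 92.3 + 159.5 + 152.9 + 71.8 + 29.0 + 4.3 = 544.0
GRR = 5 × 544.0 / 1000 = 2.72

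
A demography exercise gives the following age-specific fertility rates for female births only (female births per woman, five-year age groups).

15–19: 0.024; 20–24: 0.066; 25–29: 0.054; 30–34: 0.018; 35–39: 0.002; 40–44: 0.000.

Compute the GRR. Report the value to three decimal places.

Sum of female ASFRs = 0.024 + 0.066 + 0.054 + 0.018 + 0.002 + 0.000 = 0.164
GRR = 5 × 0.164 = 0.82

0.820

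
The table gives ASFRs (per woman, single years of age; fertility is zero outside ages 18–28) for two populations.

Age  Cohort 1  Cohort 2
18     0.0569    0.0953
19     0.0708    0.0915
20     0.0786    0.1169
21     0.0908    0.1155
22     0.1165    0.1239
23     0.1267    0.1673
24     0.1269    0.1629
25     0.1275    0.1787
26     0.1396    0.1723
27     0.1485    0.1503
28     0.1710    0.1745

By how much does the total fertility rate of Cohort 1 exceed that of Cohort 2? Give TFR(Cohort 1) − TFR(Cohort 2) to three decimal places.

Cohort 1:
  Sum of ASFRs = 0.0569 + 0.0708 + 0.0786 + 0.0908 + 0.1165 + 0.1267 + 0.1269 + 0.1275 + 0.1396 + 0.1485 + 0.1710 = 1.2538
  TFR = 1.2538
Cohort 2:
  Sum of ASFRs = 0.0953 + 0.0915 + 0.1169 + 0.1155 + 0.1239 + 0.1673 + 0.1629 + 0.1787 + 0.1723 + 0.1503 + 0.1745 = 1.5491
  TFR = 1.5491
Difference = 1.2538 − 1.5491 = -0.2953

-0.295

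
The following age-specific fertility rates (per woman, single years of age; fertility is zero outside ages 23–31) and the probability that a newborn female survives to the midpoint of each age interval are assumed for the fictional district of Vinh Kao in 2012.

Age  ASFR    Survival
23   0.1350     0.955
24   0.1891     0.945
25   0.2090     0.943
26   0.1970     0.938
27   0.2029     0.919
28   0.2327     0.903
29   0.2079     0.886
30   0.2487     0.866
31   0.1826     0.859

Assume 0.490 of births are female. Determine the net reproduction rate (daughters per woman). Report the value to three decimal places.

Proportion female at birth = 0.490.
Per-age-group product (1 × ASFR × survival probability):
  23: 1 × 0.1350 × 0.955 = 0.12893
  24: 1 × 0.1891 × 0.945 = 0.17870
  25: 1 × 0.2090 × 0.943 = 0.19709
  26: 1 × 0.1970 × 0.938 = 0.18479
  27: 1 × 0.2029 × 0.919 = 0.18647
  28: 1 × 0.2327 × 0.903 = 0.21013
  29: 1 × 0.2079 × 0.886 = 0.18420
  30: 1 × 0.2487 × 0.866 = 0.21537
  31: 1 × 0.1826 × 0.859 = 0.15685
Sum = 1.64253
NRR = 0.490 × 1.64253 = 0.80484
NRR < 1, so the cohort does not fully replace itself.

0.805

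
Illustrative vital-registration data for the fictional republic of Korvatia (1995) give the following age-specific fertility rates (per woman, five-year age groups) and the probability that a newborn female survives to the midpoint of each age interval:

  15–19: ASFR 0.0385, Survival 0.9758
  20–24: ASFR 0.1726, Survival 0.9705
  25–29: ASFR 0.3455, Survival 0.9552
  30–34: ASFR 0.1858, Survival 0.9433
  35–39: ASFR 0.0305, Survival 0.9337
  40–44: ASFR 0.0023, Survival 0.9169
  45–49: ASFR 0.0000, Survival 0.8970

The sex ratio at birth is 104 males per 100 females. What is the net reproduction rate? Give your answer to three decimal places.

Proportion female at birth = 100 / (100 + 104) = 0.49020.
Per-age-group product (5 × ASFR × survival probability):
  15–19: 5 × 0.0385 × 0.9758 = 0.18784
  20–24: 5 × 0.1726 × 0.9705 = 0.83754
  25–29: 5 × 0.3455 × 0.9552 = 1.65011
  30–34: 5 × 0.1858 × 0.9433 = 0.87633
  35–39: 5 × 0.0305 × 0.9337 = 0.14239
  40–44: 5 × 0.0023 × 0.9169 = 0.01054
  45–49: 5 × 0.0000 × 0.8970 = 0.00000
Sum = 3.70475
NRR = 0.49020 × 3.70475 = 1.81607

1.816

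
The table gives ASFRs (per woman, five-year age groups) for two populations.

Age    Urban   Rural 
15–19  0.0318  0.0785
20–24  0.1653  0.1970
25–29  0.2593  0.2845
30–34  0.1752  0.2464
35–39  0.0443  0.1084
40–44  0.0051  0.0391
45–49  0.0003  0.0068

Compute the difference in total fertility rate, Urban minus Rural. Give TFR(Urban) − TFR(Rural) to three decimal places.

Urban:
  Sum of ASFRs = 0.0318 + 0.1653 + 0.2593 + 0.1752 + 0.0443 + 0.0051 + 0.0003 = 0.6813
  TFR = 5 × 0.6813 = 3.4065
Rural:
  Sum of ASFRs = 0.0785 + 0.1970 + 0.2845 + 0.2464 + 0.1084 + 0.0391 + 0.0068 = 0.9607
  TFR = 5 × 0.9607 = 4.8035
Difference = 3.4065 − 4.8035 = -1.397

-1.397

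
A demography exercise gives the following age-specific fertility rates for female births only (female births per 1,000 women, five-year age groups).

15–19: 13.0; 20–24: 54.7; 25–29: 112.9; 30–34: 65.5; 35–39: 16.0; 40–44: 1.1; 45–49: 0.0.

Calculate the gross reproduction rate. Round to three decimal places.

Sum of female ASFRs = 13.0 + 54.7 + 112.9 + 65.5 + 16.0 + 1.1 + 0.0 = 263.2
GRR = 5 × 263.2 / 1000 = 1.316

1.316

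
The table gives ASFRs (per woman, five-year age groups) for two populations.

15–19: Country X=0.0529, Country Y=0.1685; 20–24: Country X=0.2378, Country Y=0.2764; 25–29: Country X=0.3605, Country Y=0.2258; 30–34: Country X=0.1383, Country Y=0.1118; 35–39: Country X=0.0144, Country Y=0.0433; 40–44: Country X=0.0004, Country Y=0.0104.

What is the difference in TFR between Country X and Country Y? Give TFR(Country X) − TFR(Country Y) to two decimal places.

-0.16

Country X:
  Sum of ASFRs = 0.0529 + 0.2378 + 0.3605 + 0.1383 + 0.0144 + 0.0004 = 0.8043
  TFR = 5 × 0.8043 = 4.0215
Country Y:
  Sum of ASFRs = 0.1685 + 0.2764 + 0.2258 + 0.1118 + 0.0433 + 0.0104 = 0.8362
  TFR = 5 × 0.8362 = 4.181
Difference = 4.0215 − 4.181 = -0.1595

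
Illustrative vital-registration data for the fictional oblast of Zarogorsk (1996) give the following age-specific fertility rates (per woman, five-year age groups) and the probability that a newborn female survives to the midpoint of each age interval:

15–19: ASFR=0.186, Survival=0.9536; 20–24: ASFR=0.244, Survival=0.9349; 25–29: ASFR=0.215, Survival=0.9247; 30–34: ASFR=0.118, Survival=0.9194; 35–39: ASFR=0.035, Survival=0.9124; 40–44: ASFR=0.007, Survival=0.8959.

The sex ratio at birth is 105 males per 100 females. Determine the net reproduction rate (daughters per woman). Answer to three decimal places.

Proportion female at birth = 100 / (100 + 105) = 0.48780.
Per-age-group product (5 × ASFR × survival probability):
  15–19: 5 × 0.186 × 0.9536 = 0.88685
  20–24: 5 × 0.244 × 0.9349 = 1.14058
  25–29: 5 × 0.215 × 0.9247 = 0.99405
  30–34: 5 × 0.118 × 0.9194 = 0.54245
  35–39: 5 × 0.035 × 0.9124 = 0.15967
  40–44: 5 × 0.007 × 0.8959 = 0.03136
Sum = 3.75496
NRR = 0.48780 × 3.75496 = 1.83167

1.832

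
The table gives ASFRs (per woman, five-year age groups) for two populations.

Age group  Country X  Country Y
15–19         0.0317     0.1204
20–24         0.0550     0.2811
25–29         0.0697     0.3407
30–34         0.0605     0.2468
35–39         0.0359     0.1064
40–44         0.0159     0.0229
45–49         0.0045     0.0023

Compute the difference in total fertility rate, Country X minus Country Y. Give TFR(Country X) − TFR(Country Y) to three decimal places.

Country X:
  Sum of ASFRs = 0.0317 + 0.0550 + 0.0697 + 0.0605 + 0.0359 + 0.0159 + 0.0045 = 0.2732
  TFR = 5 × 0.2732 = 1.366
Country Y:
  Sum of ASFRs = 0.1204 + 0.2811 + 0.3407 + 0.2468 + 0.1064 + 0.0229 + 0.0023 = 1.1206
  TFR = 5 × 1.1206 = 5.603
Difference = 1.366 − 5.603 = -4.237

-4.237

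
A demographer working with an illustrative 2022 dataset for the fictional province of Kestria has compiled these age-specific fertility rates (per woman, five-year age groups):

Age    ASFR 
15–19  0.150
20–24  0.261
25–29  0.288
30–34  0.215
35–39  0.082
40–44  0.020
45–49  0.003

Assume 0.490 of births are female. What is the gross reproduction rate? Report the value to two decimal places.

Proportion female at birth = 0.490.
Sum of ASFRs = 0.150 + 0.261 + 0.288 + 0.215 + 0.082 + 0.020 + 0.003 = 1.019
TFR = 5 × 1.019 = 5.095
GRR = 0.490 × 5.095 = 2.49655

2.50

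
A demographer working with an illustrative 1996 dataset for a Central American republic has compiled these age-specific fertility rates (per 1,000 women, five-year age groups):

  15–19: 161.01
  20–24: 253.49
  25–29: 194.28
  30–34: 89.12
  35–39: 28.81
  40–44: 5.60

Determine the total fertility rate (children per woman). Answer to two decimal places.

3.66

Sum of ASFRs = 161.01 + 253.49 + 194.28 + 89.12 + 28.81 + 5.60 = 732.31
TFR = 5 × 732.31 / 1000 = 3.66155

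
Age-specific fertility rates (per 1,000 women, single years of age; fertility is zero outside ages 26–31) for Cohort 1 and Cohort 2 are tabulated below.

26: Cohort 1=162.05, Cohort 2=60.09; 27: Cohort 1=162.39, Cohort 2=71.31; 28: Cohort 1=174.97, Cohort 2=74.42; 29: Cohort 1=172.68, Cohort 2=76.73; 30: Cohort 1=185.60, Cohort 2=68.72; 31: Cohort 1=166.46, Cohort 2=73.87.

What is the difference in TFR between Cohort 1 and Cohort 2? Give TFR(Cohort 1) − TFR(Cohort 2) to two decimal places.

Cohort 1:
  Sum of ASFRs = 162.05 + 162.39 + 174.97 + 172.68 + 185.60 + 166.46 = 1024.15
  TFR = 1024.15 / 1000 = 1.02415
Cohort 2:
  Sum of ASFRs = 60.09 + 71.31 + 74.42 + 76.73 + 68.72 + 73.87 = 425.14
  TFR = 425.14 / 1000 = 0.42514
Difference = 1.02415 − 0.42514 = 0.59901

0.60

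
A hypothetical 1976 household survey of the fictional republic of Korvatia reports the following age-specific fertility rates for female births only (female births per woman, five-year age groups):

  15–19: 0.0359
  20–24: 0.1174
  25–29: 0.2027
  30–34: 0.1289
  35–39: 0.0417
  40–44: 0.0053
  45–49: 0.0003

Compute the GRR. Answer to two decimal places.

2.66

Sum of female ASFRs = 0.0359 + 0.1174 + 0.2027 + 0.1289 + 0.0417 + 0.0053 + 0.0003 = 0.5322
GRR = 5 × 0.5322 = 2.661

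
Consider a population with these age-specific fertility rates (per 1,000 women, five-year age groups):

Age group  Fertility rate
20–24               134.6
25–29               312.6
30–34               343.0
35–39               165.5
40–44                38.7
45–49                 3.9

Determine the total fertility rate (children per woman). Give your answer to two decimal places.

Sum of ASFRs = 134.6 + 312.6 + 343.0 + 165.5 + 38.7 + 3.9 = 998.3
TFR = 5 × 998.3 / 1000 = 4.9915

4.99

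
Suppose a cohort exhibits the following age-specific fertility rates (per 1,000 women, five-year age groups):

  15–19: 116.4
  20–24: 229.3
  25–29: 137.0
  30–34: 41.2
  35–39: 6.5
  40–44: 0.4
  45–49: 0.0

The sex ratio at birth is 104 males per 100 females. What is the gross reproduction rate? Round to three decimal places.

Proportion female at birth = 100 / (100 + 104) = 0.49020.
Sum of ASFRs = 116.4 + 229.3 + 137.0 + 41.2 + 6.5 + 0.4 + 0.0 = 530.8
TFR = 5 × 530.8 / 1000 = 2.654
GRR = 0.49020 × 2.654 = 1.30099

1.301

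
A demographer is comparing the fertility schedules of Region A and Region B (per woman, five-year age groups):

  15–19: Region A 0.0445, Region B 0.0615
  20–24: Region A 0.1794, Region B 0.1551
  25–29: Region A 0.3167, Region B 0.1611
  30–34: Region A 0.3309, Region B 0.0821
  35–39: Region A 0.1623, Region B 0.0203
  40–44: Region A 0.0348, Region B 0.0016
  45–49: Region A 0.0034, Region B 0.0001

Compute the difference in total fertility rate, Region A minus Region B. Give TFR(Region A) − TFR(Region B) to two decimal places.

2.95

Region A:
  Sum of ASFRs = 0.0445 + 0.1794 + 0.3167 + 0.3309 + 0.1623 + 0.0348 + 0.0034 = 1.0720
  TFR = 5 × 1.0720 = 5.36
Region B:
  Sum of ASFRs = 0.0615 + 0.1551 + 0.1611 + 0.0821 + 0.0203 + 0.0016 + 0.0001 = 0.4818
  TFR = 5 × 0.4818 = 2.409
Difference = 5.36 − 2.409 = 2.951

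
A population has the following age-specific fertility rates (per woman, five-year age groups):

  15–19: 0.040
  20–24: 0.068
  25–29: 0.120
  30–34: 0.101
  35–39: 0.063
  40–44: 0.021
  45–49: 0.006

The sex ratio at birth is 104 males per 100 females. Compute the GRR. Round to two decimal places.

Proportion female at birth = 100 / (100 + 104) = 0.49020.
Sum of ASFRs = 0.040 + 0.068 + 0.120 + 0.101 + 0.063 + 0.021 + 0.006 = 0.419
TFR = 5 × 0.419 = 2.095
GRR = 0.49020 × 2.095 = 1.02697

1.03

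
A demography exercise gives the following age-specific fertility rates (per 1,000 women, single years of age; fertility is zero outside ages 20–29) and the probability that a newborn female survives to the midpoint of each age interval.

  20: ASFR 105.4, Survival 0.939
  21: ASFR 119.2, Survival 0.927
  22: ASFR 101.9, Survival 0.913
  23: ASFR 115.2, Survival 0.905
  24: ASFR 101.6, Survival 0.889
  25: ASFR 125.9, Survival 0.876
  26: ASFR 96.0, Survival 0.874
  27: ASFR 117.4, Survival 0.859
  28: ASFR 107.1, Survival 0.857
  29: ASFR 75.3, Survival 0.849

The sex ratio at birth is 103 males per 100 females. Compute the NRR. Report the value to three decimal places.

Proportion female at birth = 100 / (100 + 103) = 0.49261.
Weighting each age-specific rate by interval width and survival:
  20: 1 × 105.4/1000 × 0.939 = 0.09897
  21: 1 × 119.2/1000 × 0.927 = 0.11050
  22: 1 × 101.9/1000 × 0.913 = 0.09303
  23: 1 × 115.2/1000 × 0.905 = 0.10426
  24: 1 × 101.6/1000 × 0.889 = 0.09032
  25: 1 × 125.9/1000 × 0.876 = 0.11029
  26: 1 × 96.0/1000 × 0.874 = 0.08390
  27: 1 × 117.4/1000 × 0.859 = 0.10085
  28: 1 × 107.1/1000 × 0.857 = 0.09178
  29: 1 × 75.3/1000 × 0.849 = 0.06393
Sum = 0.94783
NRR = 0.49261 × 0.94783 = 0.46691
An NRR under 1 implies long-run decline under these rates.

0.467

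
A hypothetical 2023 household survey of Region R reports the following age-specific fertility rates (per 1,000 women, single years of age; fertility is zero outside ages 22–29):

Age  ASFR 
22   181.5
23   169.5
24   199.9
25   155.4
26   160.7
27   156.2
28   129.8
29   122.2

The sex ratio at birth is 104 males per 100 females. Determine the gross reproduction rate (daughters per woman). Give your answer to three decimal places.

0.625

Proportion female at birth = 100 / (100 + 104) = 0.49020.
Sum of ASFRs = 181.5 + 169.5 + 199.9 + 155.4 + 160.7 + 156.2 + 129.8 + 122.2 = 1275.2
TFR = 1275.2 / 1000 = 1.2752
GRR = 0.49020 × 1.2752 = 0.62510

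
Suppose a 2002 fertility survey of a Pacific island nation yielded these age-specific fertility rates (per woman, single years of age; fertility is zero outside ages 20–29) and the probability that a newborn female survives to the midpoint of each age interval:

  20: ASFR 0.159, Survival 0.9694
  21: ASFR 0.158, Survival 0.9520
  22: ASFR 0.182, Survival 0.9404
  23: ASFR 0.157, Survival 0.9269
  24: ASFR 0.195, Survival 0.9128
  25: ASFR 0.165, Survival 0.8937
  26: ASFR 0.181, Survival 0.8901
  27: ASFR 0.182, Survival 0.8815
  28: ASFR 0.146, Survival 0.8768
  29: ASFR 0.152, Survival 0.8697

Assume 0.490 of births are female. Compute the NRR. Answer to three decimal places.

0.749

Proportion female at birth = 0.490.
Weighting each age-specific rate by interval width and survival:
  20: 1 × 0.159 × 0.9694 = 0.15413
  21: 1 × 0.158 × 0.9520 = 0.15042
  22: 1 × 0.182 × 0.9404 = 0.17115
  23: 1 × 0.157 × 0.9269 = 0.14552
  24: 1 × 0.195 × 0.9128 = 0.17800
  25: 1 × 0.165 × 0.8937 = 0.14746
  26: 1 × 0.181 × 0.8901 = 0.16111
  27: 1 × 0.182 × 0.8815 = 0.16043
  28: 1 × 0.146 × 0.8768 = 0.12801
  29: 1 × 0.152 × 0.8697 = 0.13219
Sum = 1.52842
NRR = 0.490 × 1.52842 = 0.74893
With NRR below 1 the population is below replacement fertility.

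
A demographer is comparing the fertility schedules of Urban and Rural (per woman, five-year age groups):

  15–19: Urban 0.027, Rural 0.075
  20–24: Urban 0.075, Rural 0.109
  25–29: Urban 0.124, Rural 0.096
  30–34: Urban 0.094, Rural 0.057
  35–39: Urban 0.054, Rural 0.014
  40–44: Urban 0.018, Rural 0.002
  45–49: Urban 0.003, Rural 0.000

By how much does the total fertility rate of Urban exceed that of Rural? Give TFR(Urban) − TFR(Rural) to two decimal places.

0.21

Urban:
  Sum of ASFRs = 0.027 + 0.075 + 0.124 + 0.094 + 0.054 + 0.018 + 0.003 = 0.395
  TFR = 5 × 0.395 = 1.975
Rural:
  Sum of ASFRs = 0.075 + 0.109 + 0.096 + 0.057 + 0.014 + 0.002 + 0.000 = 0.353
  TFR = 5 × 0.353 = 1.765
Difference = 1.975 − 1.765 = 0.21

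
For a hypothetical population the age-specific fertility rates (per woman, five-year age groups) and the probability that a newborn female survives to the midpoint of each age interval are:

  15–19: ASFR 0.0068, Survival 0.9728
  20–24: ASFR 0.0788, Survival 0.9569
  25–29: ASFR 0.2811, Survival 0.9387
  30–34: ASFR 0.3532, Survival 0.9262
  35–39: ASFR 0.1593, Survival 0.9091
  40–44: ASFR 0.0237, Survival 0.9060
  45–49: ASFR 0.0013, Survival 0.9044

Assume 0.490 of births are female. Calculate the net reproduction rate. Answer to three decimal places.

Proportion female at birth = 0.490.
Survival-weighted fertility by age (5·fₓ·Sₓ):
  15–19: 5 × 0.0068 × 0.9728 = 0.03308
  20–24: 5 × 0.0788 × 0.9569 = 0.37702
  25–29: 5 × 0.2811 × 0.9387 = 1.31934
  30–34: 5 × 0.3532 × 0.9262 = 1.63567
  35–39: 5 × 0.1593 × 0.9091 = 0.72410
  40–44: 5 × 0.0237 × 0.9060 = 0.10736
  45–49: 5 × 0.0013 × 0.9044 = 0.00588
Sum = 4.20245
NRR = 0.490 × 4.20245 = 2.05920

2.059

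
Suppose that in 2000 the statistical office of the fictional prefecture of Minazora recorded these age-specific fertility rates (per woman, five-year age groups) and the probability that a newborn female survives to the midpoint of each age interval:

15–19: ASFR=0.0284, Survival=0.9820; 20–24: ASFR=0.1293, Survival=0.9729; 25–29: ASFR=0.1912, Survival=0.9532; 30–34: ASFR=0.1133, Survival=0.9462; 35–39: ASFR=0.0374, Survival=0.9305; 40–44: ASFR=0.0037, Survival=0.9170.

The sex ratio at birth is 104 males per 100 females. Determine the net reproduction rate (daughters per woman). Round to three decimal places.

1.180

Proportion female at birth = 100 / (100 + 104) = 0.49020.
Weighting each age-specific rate by interval width and survival:
  15–19: 5 × 0.0284 × 0.9820 = 0.13944
  20–24: 5 × 0.1293 × 0.9729 = 0.62898
  25–29: 5 × 0.1912 × 0.9532 = 0.91126
  30–34: 5 × 0.1133 × 0.9462 = 0.53602
  35–39: 5 × 0.0374 × 0.9305 = 0.17400
  40–44: 5 × 0.0037 × 0.9170 = 0.01696
Sum = 2.40666
NRR = 0.49020 × 2.40666 = 1.17974
An NRR exceeding 1 indicates intrinsic growth under these rates.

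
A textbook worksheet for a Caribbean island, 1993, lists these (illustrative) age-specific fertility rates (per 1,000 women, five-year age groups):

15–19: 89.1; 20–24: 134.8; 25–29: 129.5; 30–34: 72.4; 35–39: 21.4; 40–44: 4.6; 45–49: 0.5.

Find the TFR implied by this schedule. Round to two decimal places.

Sum of ASFRs = 89.1 + 134.8 + 129.5 + 72.4 + 21.4 + 4.6 + 0.5 = 452.3
TFR = 5 × 452.3 / 1000 = 2.2615

2.26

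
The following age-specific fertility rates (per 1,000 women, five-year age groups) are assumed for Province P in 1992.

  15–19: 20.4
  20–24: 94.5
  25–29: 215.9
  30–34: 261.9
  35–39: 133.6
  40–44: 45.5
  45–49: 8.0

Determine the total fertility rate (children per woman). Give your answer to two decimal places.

Sum of ASFRs = 20.4 + 94.5 + 215.9 + 261.9 + 133.6 + 45.5 + 8.0 = 779.8
TFR = 5 × 779.8 / 1000 = 3.899

3.90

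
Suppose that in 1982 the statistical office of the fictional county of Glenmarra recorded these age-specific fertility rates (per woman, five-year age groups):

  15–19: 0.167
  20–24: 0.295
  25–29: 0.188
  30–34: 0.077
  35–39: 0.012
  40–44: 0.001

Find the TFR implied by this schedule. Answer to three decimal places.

Sum of ASFRs = 0.167 + 0.295 + 0.188 + 0.077 + 0.012 + 0.001 = 0.740
TFR = 5 × 0.740 = 3.7

3.700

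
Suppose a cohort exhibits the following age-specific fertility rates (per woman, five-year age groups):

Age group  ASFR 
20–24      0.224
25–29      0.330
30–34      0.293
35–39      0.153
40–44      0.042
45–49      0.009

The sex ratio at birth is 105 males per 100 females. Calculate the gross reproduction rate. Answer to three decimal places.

2.563

Proportion female at birth = 100 / (100 + 105) = 0.48780.
Sum of ASFRs = 0.224 + 0.330 + 0.293 + 0.153 + 0.042 + 0.009 = 1.051
TFR = 5 × 1.051 = 5.255
GRR = 0.48780 × 5.255 = 2.56339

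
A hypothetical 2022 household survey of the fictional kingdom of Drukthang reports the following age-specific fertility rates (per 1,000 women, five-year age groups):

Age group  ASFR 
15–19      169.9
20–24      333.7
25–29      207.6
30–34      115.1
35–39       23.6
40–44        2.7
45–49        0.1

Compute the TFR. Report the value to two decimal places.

Sum of ASFRs = 169.9 + 333.7 + 207.6 + 115.1 + 23.6 + 2.7 + 0.1 = 852.7
TFR = 5 × 852.7 / 1000 = 4.2635

4.26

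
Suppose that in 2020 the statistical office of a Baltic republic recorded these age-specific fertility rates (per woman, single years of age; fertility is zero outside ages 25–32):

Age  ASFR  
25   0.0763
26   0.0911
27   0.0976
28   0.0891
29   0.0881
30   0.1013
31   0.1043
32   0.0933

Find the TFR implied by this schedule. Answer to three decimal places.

Sum of ASFRs = 0.0763 + 0.0911 + 0.0976 + 0.0891 + 0.0881 + 0.1013 + 0.1043 + 0.0933 = 0.7411
TFR = 0.7411

0.741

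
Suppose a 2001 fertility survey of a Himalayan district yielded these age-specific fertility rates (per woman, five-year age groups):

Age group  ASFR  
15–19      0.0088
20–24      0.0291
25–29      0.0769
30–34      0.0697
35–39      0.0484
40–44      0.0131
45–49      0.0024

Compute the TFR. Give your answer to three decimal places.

Sum of ASFRs = 0.0088 + 0.0291 + 0.0769 + 0.0697 + 0.0484 + 0.0131 + 0.0024 = 0.2484
TFR = 5 × 0.2484 = 1.242

1.242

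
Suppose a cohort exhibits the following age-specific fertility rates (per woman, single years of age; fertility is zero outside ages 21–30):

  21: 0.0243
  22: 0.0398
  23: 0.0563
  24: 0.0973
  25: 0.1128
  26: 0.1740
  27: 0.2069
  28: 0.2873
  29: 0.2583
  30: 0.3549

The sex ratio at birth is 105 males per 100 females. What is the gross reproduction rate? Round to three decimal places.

0.786

Proportion female at birth = 100 / (100 + 105) = 0.48780.
Sum of ASFRs = 0.0243 + 0.0398 + 0.0563 + 0.0973 + 0.1128 + 0.1740 + 0.2069 + 0.2873 + 0.2583 + 0.3549 = 1.6119
TFR = 1.6119
GRR = 0.48780 × 1.6119 = 0.78628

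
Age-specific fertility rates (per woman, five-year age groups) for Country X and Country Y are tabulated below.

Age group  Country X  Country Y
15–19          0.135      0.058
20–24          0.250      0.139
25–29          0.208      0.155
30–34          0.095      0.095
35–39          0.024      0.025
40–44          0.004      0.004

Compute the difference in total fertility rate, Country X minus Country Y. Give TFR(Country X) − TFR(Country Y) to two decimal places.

1.20

Country X:
  Sum of ASFRs = 0.135 + 0.250 + 0.208 + 0.095 + 0.024 + 0.004 = 0.716
  TFR = 5 × 0.716 = 3.58
Country Y:
  Sum of ASFRs = 0.058 + 0.139 + 0.155 + 0.095 + 0.025 + 0.004 = 0.476
  TFR = 5 × 0.476 = 2.38
Difference = 3.58 − 2.38 = 1.2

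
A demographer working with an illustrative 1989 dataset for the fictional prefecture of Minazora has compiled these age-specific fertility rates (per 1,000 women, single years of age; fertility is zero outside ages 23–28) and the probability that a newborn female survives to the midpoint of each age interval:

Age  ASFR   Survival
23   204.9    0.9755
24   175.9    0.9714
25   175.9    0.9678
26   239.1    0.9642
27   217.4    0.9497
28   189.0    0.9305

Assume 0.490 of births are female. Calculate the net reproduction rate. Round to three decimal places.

Proportion female at birth = 0.490.
Per-age-group product (1 × ASFR × survival probability):
  23: 1 × 204.9/1000 × 0.9755 = 0.19988
  24: 1 × 175.9/1000 × 0.9714 = 0.17087
  25: 1 × 175.9/1000 × 0.9678 = 0.17024
  26: 1 × 239.1/1000 × 0.9642 = 0.23054
  27: 1 × 217.4/1000 × 0.9497 = 0.20646
  28: 1 × 189.0/1000 × 0.9305 = 0.17586
Sum = 1.15385
NRR = 0.490 × 1.15385 = 0.56539

0.565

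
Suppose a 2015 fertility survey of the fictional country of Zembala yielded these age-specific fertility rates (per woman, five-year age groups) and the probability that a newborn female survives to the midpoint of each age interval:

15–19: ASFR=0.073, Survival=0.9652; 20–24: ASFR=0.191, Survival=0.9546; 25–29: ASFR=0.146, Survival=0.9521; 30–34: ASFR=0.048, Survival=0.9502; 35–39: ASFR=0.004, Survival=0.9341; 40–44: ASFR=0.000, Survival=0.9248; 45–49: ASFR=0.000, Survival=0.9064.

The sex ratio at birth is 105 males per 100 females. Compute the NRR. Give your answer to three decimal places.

Proportion female at birth = 100 / (100 + 105) = 0.48780.
Per-age-group product (5 × ASFR × survival probability):
  15–19: 5 × 0.073 × 0.9652 = 0.35230
  20–24: 5 × 0.191 × 0.9546 = 0.91164
  25–29: 5 × 0.146 × 0.9521 = 0.69503
  30–34: 5 × 0.048 × 0.9502 = 0.22805
  35–39: 5 × 0.004 × 0.9341 = 0.01868
  40–44: 5 × 0.000 × 0.9248 = 0.00000
  45–49: 5 × 0.000 × 0.9064 = 0.00000
Sum = 2.20570
NRR = 0.48780 × 2.20570 = 1.07594
An NRR exceeding 1 indicates intrinsic growth under these rates.

1.076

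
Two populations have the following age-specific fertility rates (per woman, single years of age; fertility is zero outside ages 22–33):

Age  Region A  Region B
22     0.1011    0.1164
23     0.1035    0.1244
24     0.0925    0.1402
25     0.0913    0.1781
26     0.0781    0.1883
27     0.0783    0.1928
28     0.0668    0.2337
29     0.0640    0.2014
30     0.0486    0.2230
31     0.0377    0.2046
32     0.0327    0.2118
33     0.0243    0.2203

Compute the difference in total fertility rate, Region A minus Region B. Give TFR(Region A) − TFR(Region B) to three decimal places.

Region A:
  Sum of ASFRs = 0.1011 + 0.1035 + 0.0925 + 0.0913 + 0.0781 + 0.0783 + 0.0668 + 0.0640 + 0.0486 + 0.0377 + 0.0327 + 0.0243 = 0.8189
  TFR = 0.8189
Region B:
  Sum of ASFRs = 0.1164 + 0.1244 + 0.1402 + 0.1781 + 0.1883 + 0.1928 + 0.2337 + 0.2014 + 0.2230 + 0.2046 + 0.2118 + 0.2203 = 2.2350
  TFR = 2.235
Difference = 0.8189 − 2.235 = -1.4161

-1.416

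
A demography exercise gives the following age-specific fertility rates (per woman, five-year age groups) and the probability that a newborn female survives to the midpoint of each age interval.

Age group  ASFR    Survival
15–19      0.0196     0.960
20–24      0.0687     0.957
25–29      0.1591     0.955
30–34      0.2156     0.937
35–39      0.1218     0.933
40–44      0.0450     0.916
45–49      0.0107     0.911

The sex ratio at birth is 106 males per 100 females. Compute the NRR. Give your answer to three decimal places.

1.464

Proportion female at birth = 100 / (100 + 106) = 0.48544.
Per-age-group product (5 × ASFR × survival probability):
  15–19: 5 × 0.0196 × 0.960 = 0.09408
  20–24: 5 × 0.0687 × 0.957 = 0.32873
  25–29: 5 × 0.1591 × 0.955 = 0.75970
  30–34: 5 × 0.2156 × 0.937 = 1.01009
  35–39: 5 × 0.1218 × 0.933 = 0.56820
  40–44: 5 × 0.0450 × 0.916 = 0.20610
  45–49: 5 × 0.0107 × 0.911 = 0.04874
Sum = 3.01564
NRR = 0.48544 × 3.01564 = 1.46391
With NRR above 1 the population is above replacement fertility.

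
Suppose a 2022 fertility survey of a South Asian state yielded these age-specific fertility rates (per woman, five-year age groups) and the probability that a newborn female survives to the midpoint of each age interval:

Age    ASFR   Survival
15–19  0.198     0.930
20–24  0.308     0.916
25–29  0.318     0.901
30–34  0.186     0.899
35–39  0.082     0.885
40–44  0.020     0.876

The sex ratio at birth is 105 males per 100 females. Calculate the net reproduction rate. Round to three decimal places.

Proportion female at birth = 100 / (100 + 105) = 0.48780.
Survival-weighted fertility by age (5·fₓ·Sₓ):
  15–19: 5 × 0.198 × 0.930 = 0.92070
  20–24: 5 × 0.308 × 0.916 = 1.41064
  25–29: 5 × 0.318 × 0.901 = 1.43259
  30–34: 5 × 0.186 × 0.899 = 0.83607
  35–39: 5 × 0.082 × 0.885 = 0.36285
  40–44: 5 × 0.020 × 0.876 = 0.08760
Sum = 5.05045
NRR = 0.48780 × 5.05045 = 2.46361

2.464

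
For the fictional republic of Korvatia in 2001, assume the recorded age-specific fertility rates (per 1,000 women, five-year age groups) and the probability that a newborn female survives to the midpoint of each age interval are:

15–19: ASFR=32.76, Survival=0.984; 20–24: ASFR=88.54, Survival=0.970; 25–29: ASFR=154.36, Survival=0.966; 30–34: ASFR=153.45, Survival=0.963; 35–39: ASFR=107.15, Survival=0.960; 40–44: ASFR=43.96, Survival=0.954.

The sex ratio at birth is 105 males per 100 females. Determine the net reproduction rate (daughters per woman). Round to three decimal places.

1.365

Proportion female at birth = 100 / (100 + 105) = 0.48780.
Survival-weighted fertility by age (5·fₓ·Sₓ):
  15–19: 5 × 32.76/1000 × 0.984 = 0.16118
  20–24: 5 × 88.54/1000 × 0.970 = 0.42942
  25–29: 5 × 154.36/1000 × 0.966 = 0.74556
  30–34: 5 × 153.45/1000 × 0.963 = 0.73886
  35–39: 5 × 107.15/1000 × 0.960 = 0.51432
  40–44: 5 × 43.96/1000 × 0.954 = 0.20969
Sum = 2.79903
NRR = 0.48780 × 2.79903 = 1.36537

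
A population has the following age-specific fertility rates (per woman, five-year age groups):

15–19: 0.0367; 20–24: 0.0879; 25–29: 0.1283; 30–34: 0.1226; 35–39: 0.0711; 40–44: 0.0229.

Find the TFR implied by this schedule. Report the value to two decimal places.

2.35

Sum of ASFRs = 0.0367 + 0.0879 + 0.1283 + 0.1226 + 0.0711 + 0.0229 = 0.4695
TFR = 5 × 0.4695 = 2.3475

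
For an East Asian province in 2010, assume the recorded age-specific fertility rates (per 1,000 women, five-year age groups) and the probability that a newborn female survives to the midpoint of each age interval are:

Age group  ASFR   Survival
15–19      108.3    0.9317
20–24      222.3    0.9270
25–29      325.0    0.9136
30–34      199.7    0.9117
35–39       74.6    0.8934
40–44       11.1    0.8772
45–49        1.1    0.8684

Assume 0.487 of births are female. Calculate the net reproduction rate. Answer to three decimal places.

2.102

Proportion female at birth = 0.487.
Each age group contributes 5 × ASFR × survival:
  15–19: 5 × 108.3/1000 × 0.9317 = 0.50452
  20–24: 5 × 222.3/1000 × 0.9270 = 1.03036
  25–29: 5 × 325.0/1000 × 0.9136 = 1.48460
  30–34: 5 × 199.7/1000 × 0.9117 = 0.91033
  35–39: 5 × 74.6/1000 × 0.8934 = 0.33324
  40–44: 5 × 11.1/1000 × 0.8772 = 0.04868
  45–49: 5 × 1.1/1000 × 0.8684 = 0.00478
Sum = 4.31651
NRR = 0.487 × 4.31651 = 2.10214
With NRR above 1 the population is above replacement fertility.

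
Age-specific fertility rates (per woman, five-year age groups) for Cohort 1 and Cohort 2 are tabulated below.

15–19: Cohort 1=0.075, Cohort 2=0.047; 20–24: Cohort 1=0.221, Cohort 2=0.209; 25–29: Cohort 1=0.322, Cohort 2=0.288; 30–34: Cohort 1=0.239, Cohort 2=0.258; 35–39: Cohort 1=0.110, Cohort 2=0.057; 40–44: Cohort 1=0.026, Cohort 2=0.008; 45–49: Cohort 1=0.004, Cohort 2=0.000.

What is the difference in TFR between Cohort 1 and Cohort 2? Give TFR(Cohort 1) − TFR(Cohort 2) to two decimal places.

Cohort 1:
  Sum of ASFRs = 0.075 + 0.221 + 0.322 + 0.239 + 0.110 + 0.026 + 0.004 = 0.997
  TFR = 5 × 0.997 = 4.985
Cohort 2:
  Sum of ASFRs = 0.047 + 0.209 + 0.288 + 0.258 + 0.057 + 0.008 + 0.000 = 0.867
  TFR = 5 × 0.867 = 4.335
Difference = 4.985 − 4.335 = 0.65

0.65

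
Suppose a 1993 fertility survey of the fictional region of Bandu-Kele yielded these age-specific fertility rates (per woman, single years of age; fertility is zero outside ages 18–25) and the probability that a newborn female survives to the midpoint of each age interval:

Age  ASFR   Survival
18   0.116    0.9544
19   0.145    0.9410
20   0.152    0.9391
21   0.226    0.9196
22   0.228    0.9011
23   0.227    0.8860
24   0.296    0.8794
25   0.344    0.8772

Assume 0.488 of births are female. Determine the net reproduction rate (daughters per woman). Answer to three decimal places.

Proportion female at birth = 0.488.
Survival-weighted fertility by age (1·fₓ·Sₓ):
  18: 1 × 0.116 × 0.9544 = 0.11071
  19: 1 × 0.145 × 0.9410 = 0.13645
  20: 1 × 0.152 × 0.9391 = 0.14274
  21: 1 × 0.226 × 0.9196 = 0.20783
  22: 1 × 0.228 × 0.9011 = 0.20545
  23: 1 × 0.227 × 0.8860 = 0.20112
  24: 1 × 0.296 × 0.8794 = 0.26030
  25: 1 × 0.344 × 0.8772 = 0.30176
Sum = 1.56636
NRR = 0.488 × 1.56636 = 0.76438

0.764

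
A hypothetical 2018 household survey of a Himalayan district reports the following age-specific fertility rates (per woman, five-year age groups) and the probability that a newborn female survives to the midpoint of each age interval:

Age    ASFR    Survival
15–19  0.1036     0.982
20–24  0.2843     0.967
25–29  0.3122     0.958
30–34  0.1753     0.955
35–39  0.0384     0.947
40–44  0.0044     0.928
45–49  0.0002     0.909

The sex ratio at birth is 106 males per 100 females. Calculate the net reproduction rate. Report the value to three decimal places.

Proportion female at birth = 100 / (100 + 106) = 0.48544.
Each age group contributes 5 × ASFR × survival:
  15–19: 5 × 0.1036 × 0.982 = 0.50868
  20–24: 5 × 0.2843 × 0.967 = 1.37459
  25–29: 5 × 0.3122 × 0.958 = 1.49544
  30–34: 5 × 0.1753 × 0.955 = 0.83706
  35–39: 5 × 0.0384 × 0.947 = 0.18182
  40–44: 5 × 0.0044 × 0.928 = 0.02042
  45–49: 5 × 0.0002 × 0.909 = 0.00091
Sum = 4.41892
NRR = 0.48544 × 4.41892 = 2.14512

2.145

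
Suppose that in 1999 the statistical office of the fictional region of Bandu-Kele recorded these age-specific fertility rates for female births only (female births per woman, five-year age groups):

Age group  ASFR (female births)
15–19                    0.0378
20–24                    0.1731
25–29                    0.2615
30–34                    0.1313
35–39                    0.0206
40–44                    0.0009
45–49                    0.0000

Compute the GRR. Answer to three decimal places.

Sum of female ASFRs = 0.0378 + 0.1731 + 0.2615 + 0.1313 + 0.0206 + 0.0009 + 0.0000 = 0.6252
GRR = 5 × 0.6252 = 3.126

3.126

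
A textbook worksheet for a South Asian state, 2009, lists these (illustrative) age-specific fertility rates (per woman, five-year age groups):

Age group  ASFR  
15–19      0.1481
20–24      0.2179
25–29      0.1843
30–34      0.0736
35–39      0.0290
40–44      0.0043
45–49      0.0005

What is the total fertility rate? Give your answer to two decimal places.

Sum of ASFRs = 0.1481 + 0.2179 + 0.1843 + 0.0736 + 0.0290 + 0.0043 + 0.0005 = 0.6577
TFR = 5 × 0.6577 = 3.2885

3.29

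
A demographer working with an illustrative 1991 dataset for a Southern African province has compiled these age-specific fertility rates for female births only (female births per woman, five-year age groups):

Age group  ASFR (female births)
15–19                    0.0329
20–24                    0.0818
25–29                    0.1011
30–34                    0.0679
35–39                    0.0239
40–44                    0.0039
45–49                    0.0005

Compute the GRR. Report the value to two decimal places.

1.56

Sum of female ASFRs = 0.0329 + 0.0818 + 0.1011 + 0.0679 + 0.0239 + 0.0039 + 0.0005 = 0.3120
GRR = 5 × 0.3120 = 1.56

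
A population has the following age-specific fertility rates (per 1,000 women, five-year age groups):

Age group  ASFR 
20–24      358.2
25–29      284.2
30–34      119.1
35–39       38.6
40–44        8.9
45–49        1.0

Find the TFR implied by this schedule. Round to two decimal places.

Sum of ASFRs = 358.2 + 284.2 + 119.1 + 38.6 + 8.9 + 1.0 = 810.0
TFR = 5 × 810.0 / 1000 = 4.05

4.05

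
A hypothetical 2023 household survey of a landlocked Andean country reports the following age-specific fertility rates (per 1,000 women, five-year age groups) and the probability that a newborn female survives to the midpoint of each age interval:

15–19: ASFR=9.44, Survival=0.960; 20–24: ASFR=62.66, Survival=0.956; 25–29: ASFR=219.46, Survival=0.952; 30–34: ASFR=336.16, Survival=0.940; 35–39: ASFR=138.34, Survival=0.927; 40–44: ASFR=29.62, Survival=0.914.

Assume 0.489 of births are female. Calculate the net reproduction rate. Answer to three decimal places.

1.832

Proportion female at birth = 0.489.
Survival-weighted fertility by age (5·fₓ·Sₓ):
  15–19: 5 × 9.44/1000 × 0.960 = 0.04531
  20–24: 5 × 62.66/1000 × 0.956 = 0.29951
  25–29: 5 × 219.46/1000 × 0.952 = 1.04463
  30–34: 5 × 336.16/1000 × 0.940 = 1.57995
  35–39: 5 × 138.34/1000 × 0.927 = 0.64121
  40–44: 5 × 29.62/1000 × 0.914 = 0.13536
Sum = 3.74597
NRR = 0.489 × 3.74597 = 1.83178
An NRR exceeding 1 indicates intrinsic growth under these rates.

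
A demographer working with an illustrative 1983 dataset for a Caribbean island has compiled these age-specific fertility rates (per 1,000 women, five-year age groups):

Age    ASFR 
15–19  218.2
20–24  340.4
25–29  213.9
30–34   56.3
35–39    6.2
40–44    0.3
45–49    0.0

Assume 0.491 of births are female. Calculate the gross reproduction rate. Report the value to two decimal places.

2.05

Proportion female at birth = 0.491.
Sum of ASFRs = 218.2 + 340.4 + 213.9 + 56.3 + 6.2 + 0.3 + 0.0 = 835.3
TFR = 5 × 835.3 / 1000 = 4.1765
GRR = 0.491 × 4.1765 = 2.05066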